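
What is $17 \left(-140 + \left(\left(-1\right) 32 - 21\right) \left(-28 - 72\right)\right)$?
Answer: $87720$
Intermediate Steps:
$17 \left(-140 + \left(\left(-1\right) 32 - 21\right) \left(-28 - 72\right)\right) = 17 \left(-140 + \left(-32 - 21\right) \left(-100\right)\right) = 17 \left(-140 - -5300\right) = 17 \left(-140 + 5300\right) = 17 \cdot 5160 = 87720$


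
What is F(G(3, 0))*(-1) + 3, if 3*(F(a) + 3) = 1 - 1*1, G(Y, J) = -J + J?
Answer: 6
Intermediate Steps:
G(Y, J) = 0
F(a) = -3 (F(a) = -3 + (1 - 1*1)/3 = -3 + (1 - 1)/3 = -3 + (1/3)*0 = -3 + 0 = -3)
F(G(3, 0))*(-1) + 3 = -3*(-1) + 3 = 3 + 3 = 6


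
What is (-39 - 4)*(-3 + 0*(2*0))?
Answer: 129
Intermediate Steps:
(-39 - 4)*(-3 + 0*(2*0)) = -43*(-3 + 0*0) = -43*(-3 + 0) = -43*(-3) = 129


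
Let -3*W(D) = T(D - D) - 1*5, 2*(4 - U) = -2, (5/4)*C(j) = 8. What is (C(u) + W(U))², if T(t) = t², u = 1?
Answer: 14641/225 ≈ 65.071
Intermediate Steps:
C(j) = 32/5 (C(j) = (⅘)*8 = 32/5)
U = 5 (U = 4 - ½*(-2) = 4 + 1 = 5)
W(D) = 5/3 (W(D) = -((D - D)² - 1*5)/3 = -(0² - 5)/3 = -(0 - 5)/3 = -⅓*(-5) = 5/3)
(C(u) + W(U))² = (32/5 + 5/3)² = (121/15)² = 14641/225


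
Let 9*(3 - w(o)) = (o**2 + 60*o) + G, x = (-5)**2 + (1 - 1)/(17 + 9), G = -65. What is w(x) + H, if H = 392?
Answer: 1495/9 ≈ 166.11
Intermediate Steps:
x = 25 (x = 25 + 0/26 = 25 + 0*(1/26) = 25 + 0 = 25)
w(o) = 92/9 - 20*o/3 - o**2/9 (w(o) = 3 - ((o**2 + 60*o) - 65)/9 = 3 - (-65 + o**2 + 60*o)/9 = 3 + (65/9 - 20*o/3 - o**2/9) = 92/9 - 20*o/3 - o**2/9)
w(x) + H = (92/9 - 20/3*25 - 1/9*25**2) + 392 = (92/9 - 500/3 - 1/9*625) + 392 = (92/9 - 500/3 - 625/9) + 392 = -2033/9 + 392 = 1495/9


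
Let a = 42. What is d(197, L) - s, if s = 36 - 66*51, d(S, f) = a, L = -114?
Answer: 3372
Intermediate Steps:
d(S, f) = 42
s = -3330 (s = 36 - 3366 = -3330)
d(197, L) - s = 42 - 1*(-3330) = 42 + 3330 = 3372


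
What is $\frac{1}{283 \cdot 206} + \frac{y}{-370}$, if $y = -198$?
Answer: $\frac{5771687}{10785130} \approx 0.53515$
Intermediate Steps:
$\frac{1}{283 \cdot 206} + \frac{y}{-370} = \frac{1}{283 \cdot 206} - \frac{198}{-370} = \frac{1}{283} \cdot \frac{1}{206} - - \frac{99}{185} = \frac{1}{58298} + \frac{99}{185} = \frac{5771687}{10785130}$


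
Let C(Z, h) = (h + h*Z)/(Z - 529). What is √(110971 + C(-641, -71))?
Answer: √168727819/39 ≈ 333.06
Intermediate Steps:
C(Z, h) = (h + Z*h)/(-529 + Z)
√(110971 + C(-641, -71)) = √(110971 - 71*(1 - 641)/(-529 - 641)) = √(110971 - 71*(-640)/(-1170)) = √(110971 - 71*(-1/1170)*(-640)) = √(110971 - 4544/117) = √(12979063/117) = √168727819/39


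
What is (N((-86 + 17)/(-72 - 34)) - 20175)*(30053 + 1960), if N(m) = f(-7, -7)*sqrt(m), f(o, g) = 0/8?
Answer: -645862275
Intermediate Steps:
f(o, g) = 0 (f(o, g) = 0*(1/8) = 0)
N(m) = 0 (N(m) = 0*sqrt(m) = 0)
(N((-86 + 17)/(-72 - 34)) - 20175)*(30053 + 1960) = (0 - 20175)*(30053 + 1960) = -20175*32013 = -645862275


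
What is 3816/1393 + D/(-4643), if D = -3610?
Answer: 22746418/6467699 ≈ 3.5169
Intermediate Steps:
3816/1393 + D/(-4643) = 3816/1393 - 3610/(-4643) = 3816*(1/1393) - 3610*(-1/4643) = 3816/1393 + 3610/4643 = 22746418/6467699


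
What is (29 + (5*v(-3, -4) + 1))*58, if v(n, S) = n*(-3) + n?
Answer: 3480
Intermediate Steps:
v(n, S) = -2*n (v(n, S) = -3*n + n = -2*n)
(29 + (5*v(-3, -4) + 1))*58 = (29 + (5*(-2*(-3)) + 1))*58 = (29 + (5*6 + 1))*58 = (29 + (30 + 1))*58 = (29 + 31)*58 = 60*58 = 3480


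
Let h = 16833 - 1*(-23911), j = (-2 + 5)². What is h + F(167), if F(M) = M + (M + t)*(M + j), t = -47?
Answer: 62031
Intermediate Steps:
j = 9 (j = 3² = 9)
h = 40744 (h = 16833 + 23911 = 40744)
F(M) = M + (-47 + M)*(9 + M) (F(M) = M + (M - 47)*(M + 9) = M + (-47 + M)*(9 + M))
h + F(167) = 40744 + (-423 + 167² - 37*167) = 40744 + (-423 + 27889 - 6179) = 40744 + 21287 = 62031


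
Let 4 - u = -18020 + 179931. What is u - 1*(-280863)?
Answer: 118956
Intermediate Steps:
u = -161907 (u = 4 - (-18020 + 179931) = 4 - 1*161911 = 4 - 161911 = -161907)
u - 1*(-280863) = -161907 - 1*(-280863) = -161907 + 280863 = 118956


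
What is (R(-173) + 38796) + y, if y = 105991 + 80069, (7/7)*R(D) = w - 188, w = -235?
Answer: 224433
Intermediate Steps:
R(D) = -423 (R(D) = -235 - 188 = -423)
y = 186060
(R(-173) + 38796) + y = (-423 + 38796) + 186060 = 38373 + 186060 = 224433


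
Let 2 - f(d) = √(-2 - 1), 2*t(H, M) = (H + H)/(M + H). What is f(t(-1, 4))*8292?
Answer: 16584 - 8292*I*√3 ≈ 16584.0 - 14362.0*I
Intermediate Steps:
t(H, M) = H/(H + M) (t(H, M) = ((H + H)/(M + H))/2 = ((2*H)/(H + M))/2 = (2*H/(H + M))/2 = H/(H + M))
f(d) = 2 - I*√3 (f(d) = 2 - √(-2 - 1) = 2 - √(-3) = 2 - I*√3)
f(t(-1, 4))*8292 = (2 - I*√3)*8292 = 16584 - 8292*I*√3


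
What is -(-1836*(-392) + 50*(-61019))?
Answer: 2331238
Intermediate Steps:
-(-1836*(-392) + 50*(-61019)) = -(719712 - 3050950) = -1*(-2331238) = 2331238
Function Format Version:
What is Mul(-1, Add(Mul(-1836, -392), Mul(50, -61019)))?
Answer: 2331238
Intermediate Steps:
Mul(-1, Add(Mul(-1836, -392), Mul(50, -61019))) = Mul(-1, Add(719712, -3050950)) = Mul(-1, -2331238) = 2331238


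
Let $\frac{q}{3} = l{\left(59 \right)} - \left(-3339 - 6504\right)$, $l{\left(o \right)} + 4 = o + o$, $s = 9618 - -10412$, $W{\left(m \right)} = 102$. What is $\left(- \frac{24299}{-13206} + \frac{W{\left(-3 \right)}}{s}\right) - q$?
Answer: $- \frac{3950437378399}{132258090} \approx -29869.0$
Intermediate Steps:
$s = 20030$ ($s = 9618 + 10412 = 20030$)
$l{\left(o \right)} = -4 + 2 o$ ($l{\left(o \right)} = -4 + \left(o + o\right) = -4 + 2 o$)
$q = 29871$ ($q = 3 \left(\left(-4 + 2 \cdot 59\right) - \left(-3339 - 6504\right)\right) = 3 \left(\left(-4 + 118\right) - -9843\right) = 3 \left(114 + 9843\right) = 3 \cdot 9957 = 29871$)
$\left(- \frac{24299}{-13206} + \frac{W{\left(-3 \right)}}{s}\right) - q = \left(- \frac{24299}{-13206} + \frac{102}{20030}\right) - 29871 = \left(\left(-24299\right) \left(- \frac{1}{13206}\right) + 102 \cdot \frac{1}{20030}\right) - 29871 = \left(\frac{24299}{13206} + \frac{51}{10015}\right) - 29871 = \frac{244027991}{132258090} - 29871 = - \frac{3950437378399}{132258090}$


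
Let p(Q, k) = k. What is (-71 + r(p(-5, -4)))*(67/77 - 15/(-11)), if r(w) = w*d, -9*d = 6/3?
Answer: -108532/693 ≈ -156.61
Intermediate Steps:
d = -2/9 (d = -2/(3*3) = -⅑*2 = -2/9 ≈ -0.22222)
r(w) = -2*w/9 (r(w) = w*(-2/9) = -2*w/9)
(-71 + r(p(-5, -4)))*(67/77 - 15/(-11)) = (-71 - 2/9*(-4))*(67/77 - 15/(-11)) = (-71 + 8/9)*(67*(1/77) - 15*(-1/11)) = -631*(67/77 + 15/11)/9 = -631/9*172/77 = -108532/693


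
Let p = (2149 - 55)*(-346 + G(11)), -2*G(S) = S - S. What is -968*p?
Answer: 701339232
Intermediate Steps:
G(S) = 0 (G(S) = -(S - S)/2 = -1/2*0 = 0)
p = -724524 (p = (2149 - 55)*(-346 + 0) = 2094*(-346) = -724524)
-968*p = -968*(-724524) = 701339232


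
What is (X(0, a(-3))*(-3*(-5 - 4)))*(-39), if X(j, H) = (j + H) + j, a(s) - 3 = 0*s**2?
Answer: -3159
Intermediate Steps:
a(s) = 3 (a(s) = 3 + 0*s**2 = 3 + 0 = 3)
X(j, H) = H + 2*j (X(j, H) = (H + j) + j = H + 2*j)
(X(0, a(-3))*(-3*(-5 - 4)))*(-39) = ((3 + 2*0)*(-3*(-5 - 4)))*(-39) = ((3 + 0)*(-3*(-9)))*(-39) = (3*27)*(-39) = 81*(-39) = -3159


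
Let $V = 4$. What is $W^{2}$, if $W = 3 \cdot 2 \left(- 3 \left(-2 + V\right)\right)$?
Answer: $1296$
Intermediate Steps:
$W = -36$ ($W = 3 \cdot 2 \left(- 3 \left(-2 + 4\right)\right) = 6 \left(\left(-3\right) 2\right) = 6 \left(-6\right) = -36$)
$W^{2} = \left(-36\right)^{2} = 1296$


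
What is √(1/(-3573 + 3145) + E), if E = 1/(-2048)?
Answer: I*√132466/6848 ≈ 0.053148*I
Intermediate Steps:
E = -1/2048 ≈ -0.00048828
√(1/(-3573 + 3145) + E) = √(1/(-3573 + 3145) - 1/2048) = √(1/(-428) - 1/2048) = √(-1/428 - 1/2048) = √(-619/219136) = I*√132466/6848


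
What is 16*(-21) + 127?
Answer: -209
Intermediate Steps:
16*(-21) + 127 = -336 + 127 = -209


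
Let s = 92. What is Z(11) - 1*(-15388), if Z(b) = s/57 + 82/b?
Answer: 9653962/627 ≈ 15397.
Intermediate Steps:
Z(b) = 92/57 + 82/b
Z(11) - 1*(-15388) = (92/57 + 82/11) - 1*(-15388) = (92/57 + 82*(1/11)) + 15388 = (92/57 + 82/11) + 15388 = 5686/627 + 15388 = 9653962/627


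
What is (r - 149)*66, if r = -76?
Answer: -14850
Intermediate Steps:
(r - 149)*66 = (-76 - 149)*66 = -225*66 = -14850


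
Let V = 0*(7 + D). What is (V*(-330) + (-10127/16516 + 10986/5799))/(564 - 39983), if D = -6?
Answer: -40906101/1258468446332 ≈ -3.2505e-5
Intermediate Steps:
V = 0 (V = 0*(7 - 6) = 0*1 = 0)
(V*(-330) + (-10127/16516 + 10986/5799))/(564 - 39983) = (0*(-330) + (-10127/16516 + 10986/5799))/(564 - 39983) = (0 + (-10127*1/16516 + 10986*(1/5799)))/(-39419) = (0 + (-10127/16516 + 3662/1933))*(-1/39419) = (0 + 40906101/31925428)*(-1/39419) = (40906101/31925428)*(-1/39419) = -40906101/1258468446332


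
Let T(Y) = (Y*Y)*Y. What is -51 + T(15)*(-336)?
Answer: -1134051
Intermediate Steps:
T(Y) = Y³ (T(Y) = Y²*Y = Y³)
-51 + T(15)*(-336) = -51 + 15³*(-336) = -51 + 3375*(-336) = -51 - 1134000 = -1134051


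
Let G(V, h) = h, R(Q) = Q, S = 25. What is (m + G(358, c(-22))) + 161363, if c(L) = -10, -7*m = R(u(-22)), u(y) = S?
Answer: 1129446/7 ≈ 1.6135e+5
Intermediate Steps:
u(y) = 25
m = -25/7 (m = -⅐*25 = -25/7 ≈ -3.5714)
(m + G(358, c(-22))) + 161363 = (-25/7 - 10) + 161363 = -95/7 + 161363 = 1129446/7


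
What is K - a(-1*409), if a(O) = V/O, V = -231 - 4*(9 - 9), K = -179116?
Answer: -73258675/409 ≈ -1.7912e+5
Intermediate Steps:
V = -231 (V = -231 - 4*0 = -231 - 1*0 = -231 + 0 = -231)
a(O) = -231/O
K - a(-1*409) = -179116 - (-231)/((-1*409)) = -179116 - (-231)/(-409) = -179116 - (-231)*(-1)/409 = -179116 - 1*231/409 = -179116 - 231/409 = -73258675/409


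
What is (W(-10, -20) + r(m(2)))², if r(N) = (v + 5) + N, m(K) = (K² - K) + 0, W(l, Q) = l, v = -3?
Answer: 36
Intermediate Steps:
m(K) = K² - K
r(N) = 2 + N (r(N) = (-3 + 5) + N = 2 + N)
(W(-10, -20) + r(m(2)))² = (-10 + (2 + 2*(-1 + 2)))² = (-10 + (2 + 2*1))² = (-10 + (2 + 2))² = (-10 + 4)² = (-6)² = 36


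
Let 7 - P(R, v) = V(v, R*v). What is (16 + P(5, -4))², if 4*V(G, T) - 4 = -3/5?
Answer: 196249/400 ≈ 490.62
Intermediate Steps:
V(G, T) = 17/20 (V(G, T) = 1 + (-3/5)/4 = 1 + (-3*⅕)/4 = 1 + (¼)*(-⅗) = 1 - 3/20 = 17/20)
P(R, v) = 123/20 (P(R, v) = 7 - 1*17/20 = 7 - 17/20 = 123/20)
(16 + P(5, -4))² = (16 + 123/20)² = (443/20)² = 196249/400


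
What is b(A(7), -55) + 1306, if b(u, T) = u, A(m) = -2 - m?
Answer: 1297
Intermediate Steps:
b(A(7), -55) + 1306 = (-2 - 1*7) + 1306 = (-2 - 7) + 1306 = -9 + 1306 = 1297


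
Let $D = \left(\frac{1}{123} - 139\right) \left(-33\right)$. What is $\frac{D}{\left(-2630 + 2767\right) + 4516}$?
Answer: $\frac{17096}{17343} \approx 0.98576$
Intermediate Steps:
$D = \frac{188056}{41}$ ($D = \left(\frac{1}{123} - 139\right) \left(-33\right) = \left(- \frac{17096}{123}\right) \left(-33\right) = \frac{188056}{41} \approx 4586.7$)
$\frac{D}{\left(-2630 + 2767\right) + 4516} = \frac{188056}{41 \left(\left(-2630 + 2767\right) + 4516\right)} = \frac{188056}{41 \left(137 + 4516\right)} = \frac{188056}{41 \cdot 4653} = \frac{188056}{41} \cdot \frac{1}{4653} = \frac{17096}{17343}$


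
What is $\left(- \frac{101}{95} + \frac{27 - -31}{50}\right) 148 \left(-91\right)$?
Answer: $- \frac{619528}{475} \approx -1304.3$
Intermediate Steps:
$\left(- \frac{101}{95} + \frac{27 - -31}{50}\right) 148 \left(-91\right) = \left(\left(-101\right) \frac{1}{95} + \left(27 + 31\right) \frac{1}{50}\right) 148 \left(-91\right) = \left(- \frac{101}{95} + 58 \cdot \frac{1}{50}\right) 148 \left(-91\right) = \left(- \frac{101}{95} + \frac{29}{25}\right) 148 \left(-91\right) = \frac{46}{475} \cdot 148 \left(-91\right) = \frac{6808}{475} \left(-91\right) = - \frac{619528}{475}$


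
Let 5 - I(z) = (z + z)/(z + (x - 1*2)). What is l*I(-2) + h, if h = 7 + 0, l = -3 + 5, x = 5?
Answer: 25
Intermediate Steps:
l = 2
h = 7
I(z) = 5 - 2*z/(3 + z) (I(z) = 5 - (z + z)/(z + (5 - 1*2)) = 5 - 2*z/(z + (5 - 2)) = 5 - 2*z/(z + 3) = 5 - 2*z/(3 + z))
l*I(-2) + h = 2*(3*(5 - 2)/(3 - 2)) + 7 = 2*(3*3/1) + 7 = 2*(3*1*3) + 7 = 2*9 + 7 = 18 + 7 = 25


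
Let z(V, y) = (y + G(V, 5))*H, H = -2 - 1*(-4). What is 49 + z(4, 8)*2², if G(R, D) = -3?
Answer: 89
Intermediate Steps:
H = 2 (H = -2 + 4 = 2)
z(V, y) = -6 + 2*y (z(V, y) = (y - 3)*2 = (-3 + y)*2 = -6 + 2*y)
49 + z(4, 8)*2² = 49 + (-6 + 2*8)*2² = 49 + (-6 + 16)*4 = 49 + 10*4 = 49 + 40 = 89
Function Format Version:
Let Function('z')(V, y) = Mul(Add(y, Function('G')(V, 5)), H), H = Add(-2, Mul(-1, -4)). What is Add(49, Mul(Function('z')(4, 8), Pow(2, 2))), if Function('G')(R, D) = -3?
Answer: 89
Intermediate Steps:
H = 2 (H = Add(-2, 4) = 2)
Function('z')(V, y) = Add(-6, Mul(2, y)) (Function('z')(V, y) = Mul(Add(y, -3), 2) = Mul(Add(-3, y), 2) = Add(-6, Mul(2, y)))
Add(49, Mul(Function('z')(4, 8), Pow(2, 2))) = Add(49, Mul(Add(-6, Mul(2, 8)), Pow(2, 2))) = Add(49, Mul(Add(-6, 16), 4)) = Add(49, Mul(10, 4)) = Add(49, 40) = 89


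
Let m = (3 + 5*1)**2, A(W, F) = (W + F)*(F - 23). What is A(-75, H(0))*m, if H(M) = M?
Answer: 110400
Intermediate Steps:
A(W, F) = (-23 + F)*(F + W) (A(W, F) = (F + W)*(-23 + F) = (-23 + F)*(F + W))
m = 64 (m = (3 + 5)**2 = 8**2 = 64)
A(-75, H(0))*m = (0**2 - 23*0 - 23*(-75) + 0*(-75))*64 = (0 + 0 + 1725 + 0)*64 = 1725*64 = 110400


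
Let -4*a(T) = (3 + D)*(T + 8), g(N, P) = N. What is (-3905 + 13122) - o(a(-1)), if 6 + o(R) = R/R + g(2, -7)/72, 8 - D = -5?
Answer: 331991/36 ≈ 9222.0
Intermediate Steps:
D = 13 (D = 8 - 1*(-5) = 8 + 5 = 13)
a(T) = -32 - 4*T (a(T) = -(3 + 13)*(T + 8)/4 = -4*(8 + T) = -(128 + 16*T)/4 = -32 - 4*T)
o(R) = -179/36 (o(R) = -6 + (R/R + 2/72) = -6 + (1 + 2*(1/72)) = -6 + (1 + 1/36) = -6 + 37/36 = -179/36)
(-3905 + 13122) - o(a(-1)) = (-3905 + 13122) - 1*(-179/36) = 9217 + 179/36 = 331991/36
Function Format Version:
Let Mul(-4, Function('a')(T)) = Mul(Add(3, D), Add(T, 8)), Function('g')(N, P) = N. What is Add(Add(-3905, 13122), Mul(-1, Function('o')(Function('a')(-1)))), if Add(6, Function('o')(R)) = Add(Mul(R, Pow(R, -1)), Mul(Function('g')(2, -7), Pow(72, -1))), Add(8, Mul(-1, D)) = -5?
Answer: Rational(331991, 36) ≈ 9222.0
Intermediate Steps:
D = 13 (D = Add(8, Mul(-1, -5)) = Add(8, 5) = 13)
Function('a')(T) = Add(-32, Mul(-4, T)) (Function('a')(T) = Mul(Rational(-1, 4), Mul(Add(3, 13), Add(T, 8))) = Mul(Rational(-1, 4), Mul(16, Add(8, T))) = Mul(Rational(-1, 4), Add(128, Mul(16, T))) = Add(-32, Mul(-4, T)))
Function('o')(R) = Rational(-179, 36) (Function('o')(R) = Add(-6, Add(Mul(R, Pow(R, -1)), Mul(2, Pow(72, -1)))) = Add(-6, Add(1, Mul(2, Rational(1, 72)))) = Add(-6, Add(1, Rational(1, 36))) = Add(-6, Rational(37, 36)) = Rational(-179, 36))
Add(Add(-3905, 13122), Mul(-1, Function('o')(Function('a')(-1)))) = Add(Add(-3905, 13122), Mul(-1, Rational(-179, 36))) = Add(9217, Rational(179, 36)) = Rational(331991, 36)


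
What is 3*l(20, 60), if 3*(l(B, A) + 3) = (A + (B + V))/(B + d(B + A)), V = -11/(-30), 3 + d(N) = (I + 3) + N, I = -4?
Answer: -23509/2880 ≈ -8.1628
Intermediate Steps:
d(N) = -4 + N (d(N) = -3 + ((-4 + 3) + N) = -3 + (-1 + N) = -4 + N)
V = 11/30 (V = -11*(-1/30) = 11/30 ≈ 0.36667)
l(B, A) = -3 + (11/30 + A + B)/(3*(-4 + A + 2*B)) (l(B, A) = -3 + ((A + (B + 11/30))/(B + (-4 + (B + A))))/3 = -3 + ((A + (11/30 + B))/(B + (-4 + (A + B))))/3 = -3 + ((11/30 + A + B)/(B + (-4 + A + B)))/3 = -3 + ((11/30 + A + B)/(-4 + A + 2*B))/3 = -3 + (11/30 + A + B)/(3*(-4 + A + 2*B)))
3*l(20, 60) = 3*((1091 - 510*20 - 240*60)/(90*(-4 + 60 + 2*20))) = 3*((1091 - 10200 - 14400)/(90*(-4 + 60 + 40))) = 3*((1/90)*(-23509)/96) = 3*((1/90)*(1/96)*(-23509)) = 3*(-23509/8640) = -23509/2880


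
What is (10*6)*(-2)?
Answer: -120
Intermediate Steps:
(10*6)*(-2) = 60*(-2) = -120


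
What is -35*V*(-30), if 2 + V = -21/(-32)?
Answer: -22575/16 ≈ -1410.9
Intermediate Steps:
V = -43/32 (V = -2 - 21/(-32) = -2 - 21*(-1/32) = -2 + 21/32 = -43/32 ≈ -1.3438)
-35*V*(-30) = -35*(-43/32)*(-30) = (1505/32)*(-30) = -22575/16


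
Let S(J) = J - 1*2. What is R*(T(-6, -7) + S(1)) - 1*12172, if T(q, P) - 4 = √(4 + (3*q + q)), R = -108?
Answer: -12496 - 216*I*√5 ≈ -12496.0 - 482.99*I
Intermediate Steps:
S(J) = -2 + J (S(J) = J - 2 = -2 + J)
T(q, P) = 4 + √(4 + 4*q) (T(q, P) = 4 + √(4 + (3*q + q)) = 4 + √(4 + 4*q))
R*(T(-6, -7) + S(1)) - 1*12172 = -108*((4 + 2*√(1 - 6)) + (-2 + 1)) - 1*12172 = -108*((4 + 2*√(-5)) - 1) - 12172 = -108*((4 + 2*(I*√5)) - 1) - 12172 = -108*((4 + 2*I*√5) - 1) - 12172 = -108*(3 + 2*I*√5) - 12172 = (-324 - 216*I*√5) - 12172 = -12496 - 216*I*√5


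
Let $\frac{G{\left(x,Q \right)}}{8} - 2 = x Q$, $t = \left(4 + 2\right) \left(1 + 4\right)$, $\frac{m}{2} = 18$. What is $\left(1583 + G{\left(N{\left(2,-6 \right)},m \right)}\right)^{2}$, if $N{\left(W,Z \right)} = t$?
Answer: $104837121$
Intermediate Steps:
$m = 36$ ($m = 2 \cdot 18 = 36$)
$t = 30$ ($t = 6 \cdot 5 = 30$)
$N{\left(W,Z \right)} = 30$
$G{\left(x,Q \right)} = 16 + 8 Q x$ ($G{\left(x,Q \right)} = 16 + 8 x Q = 16 + 8 Q x$)
$\left(1583 + G{\left(N{\left(2,-6 \right)},m \right)}\right)^{2} = \left(1583 + \left(16 + 8 \cdot 36 \cdot 30\right)\right)^{2} = \left(1583 + \left(16 + 8640\right)\right)^{2} = \left(1583 + 8656\right)^{2} = 10239^{2} = 104837121$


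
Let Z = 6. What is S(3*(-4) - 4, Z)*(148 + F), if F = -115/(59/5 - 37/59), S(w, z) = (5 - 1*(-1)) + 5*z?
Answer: 4084947/824 ≈ 4957.5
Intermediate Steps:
S(w, z) = 6 + 5*z (S(w, z) = (5 + 1) + 5*z = 6 + 5*z)
F = -33925/3296 (F = -115/(59*(⅕) - 37*1/59) = -115/(59/5 - 37/59) = -115/3296/295 = -115*295/3296 = -33925/3296 ≈ -10.293)
S(3*(-4) - 4, Z)*(148 + F) = (6 + 5*6)*(148 - 33925/3296) = (6 + 30)*(453883/3296) = 36*(453883/3296) = 4084947/824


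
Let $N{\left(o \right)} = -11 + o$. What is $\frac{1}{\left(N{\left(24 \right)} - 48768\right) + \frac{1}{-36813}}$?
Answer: $- \frac{36813}{1794817816} \approx -2.0511 \cdot 10^{-5}$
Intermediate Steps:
$\frac{1}{\left(N{\left(24 \right)} - 48768\right) + \frac{1}{-36813}} = \frac{1}{\left(\left(-11 + 24\right) - 48768\right) + \frac{1}{-36813}} = \frac{1}{\left(13 - 48768\right) - \frac{1}{36813}} = \frac{1}{-48755 - \frac{1}{36813}} = \frac{1}{- \frac{1794817816}{36813}} = - \frac{36813}{1794817816}$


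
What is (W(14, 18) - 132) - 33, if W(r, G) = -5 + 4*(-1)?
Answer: -174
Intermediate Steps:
W(r, G) = -9 (W(r, G) = -5 - 4 = -9)
(W(14, 18) - 132) - 33 = (-9 - 132) - 33 = -141 - 33 = -174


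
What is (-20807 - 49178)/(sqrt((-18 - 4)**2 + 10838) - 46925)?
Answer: 3284046125/2201944303 + 209955*sqrt(1258)/2201944303 ≈ 1.4948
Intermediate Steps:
(-20807 - 49178)/(sqrt((-18 - 4)**2 + 10838) - 46925) = -69985/(sqrt((-22)**2 + 10838) - 46925) = -69985/(sqrt(484 + 10838) - 46925) = -69985/(sqrt(11322) - 46925) = -69985/(3*sqrt(1258) - 46925) = -69985/(-46925 + 3*sqrt(1258))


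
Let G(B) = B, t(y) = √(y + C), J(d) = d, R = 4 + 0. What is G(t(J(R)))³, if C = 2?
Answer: 6*√6 ≈ 14.697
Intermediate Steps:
R = 4
t(y) = √(2 + y) (t(y) = √(y + 2) = √(2 + y))
G(t(J(R)))³ = (√(2 + 4))³ = (√6)³ = 6*√6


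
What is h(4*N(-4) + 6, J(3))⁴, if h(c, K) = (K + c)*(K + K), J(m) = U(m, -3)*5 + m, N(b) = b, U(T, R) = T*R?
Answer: 364024420171776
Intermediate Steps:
U(T, R) = R*T
J(m) = -14*m (J(m) = -3*m*5 + m = -15*m + m = -14*m)
h(c, K) = 2*K*(K + c) (h(c, K) = (K + c)*(2*K) = 2*K*(K + c))
h(4*N(-4) + 6, J(3))⁴ = (2*(-14*3)*(-14*3 + (4*(-4) + 6)))⁴ = (2*(-42)*(-42 + (-16 + 6)))⁴ = (2*(-42)*(-42 - 10))⁴ = (2*(-42)*(-52))⁴ = 4368⁴ = 364024420171776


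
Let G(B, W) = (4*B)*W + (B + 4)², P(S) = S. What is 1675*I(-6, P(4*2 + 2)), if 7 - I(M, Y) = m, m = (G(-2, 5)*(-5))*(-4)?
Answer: 1217725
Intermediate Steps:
G(B, W) = (4 + B)² + 4*B*W (G(B, W) = 4*B*W + (4 + B)² = (4 + B)² + 4*B*W)
m = -720 (m = (((4 - 2)² + 4*(-2)*5)*(-5))*(-4) = ((2² - 40)*(-5))*(-4) = ((4 - 40)*(-5))*(-4) = -36*(-5)*(-4) = 180*(-4) = -720)
I(M, Y) = 727 (I(M, Y) = 7 - 1*(-720) = 7 + 720 = 727)
1675*I(-6, P(4*2 + 2)) = 1675*727 = 1217725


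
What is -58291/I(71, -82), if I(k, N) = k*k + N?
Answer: -58291/4959 ≈ -11.755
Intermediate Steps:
I(k, N) = N + k² (I(k, N) = k² + N = N + k²)
-58291/I(71, -82) = -58291/(-82 + 71²) = -58291/(-82 + 5041) = -58291/4959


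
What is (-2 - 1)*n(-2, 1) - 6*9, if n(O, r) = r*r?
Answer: -57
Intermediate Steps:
n(O, r) = r²
(-2 - 1)*n(-2, 1) - 6*9 = (-2 - 1)*1² - 6*9 = -3*1 - 54 = -3 - 54 = -57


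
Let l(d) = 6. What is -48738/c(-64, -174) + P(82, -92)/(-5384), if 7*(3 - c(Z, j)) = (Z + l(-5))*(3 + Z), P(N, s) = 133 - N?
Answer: 1836658377/18935528 ≈ 96.995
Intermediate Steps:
c(Z, j) = 3 - (3 + Z)*(6 + Z)/7 (c(Z, j) = 3 - (Z + 6)*(3 + Z)/7 = 3 - (6 + Z)*(3 + Z)/7 = 3 - (3 + Z)*(6 + Z)/7)
-48738/c(-64, -174) + P(82, -92)/(-5384) = -48738/(3/7 - 9/7*(-64) - 1/7*(-64)**2) + (133 - 1*82)/(-5384) = -48738/(3/7 + 576/7 - 1/7*4096) + (133 - 82)*(-1/5384) = -48738/(3/7 + 576/7 - 4096/7) + 51*(-1/5384) = -48738/(-3517/7) - 51/5384 = -48738*(-7/3517) - 51/5384 = 341166/3517 - 51/5384 = 1836658377/18935528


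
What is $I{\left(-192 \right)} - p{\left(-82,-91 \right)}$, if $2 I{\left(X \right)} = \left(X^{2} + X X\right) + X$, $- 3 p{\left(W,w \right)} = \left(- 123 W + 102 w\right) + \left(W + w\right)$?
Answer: $\frac{110935}{3} \approx 36978.0$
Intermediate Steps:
$p{\left(W,w \right)} = - \frac{103 w}{3} + \frac{122 W}{3}$ ($p{\left(W,w \right)} = - \frac{\left(- 123 W + 102 w\right) + \left(W + w\right)}{3} = - \frac{- 122 W + 103 w}{3} = - \frac{103 w}{3} + \frac{122 W}{3}$)
$I{\left(X \right)} = X^{2} + \frac{X}{2}$ ($I{\left(X \right)} = \frac{\left(X^{2} + X X\right) + X}{2} = \frac{\left(X^{2} + X^{2}\right) + X}{2} = \frac{2 X^{2} + X}{2} = \frac{X + 2 X^{2}}{2} = X^{2} + \frac{X}{2}$)
$I{\left(-192 \right)} - p{\left(-82,-91 \right)} = - 192 \left(\frac{1}{2} - 192\right) - \left(\left(- \frac{103}{3}\right) \left(-91\right) + \frac{122}{3} \left(-82\right)\right) = \left(-192\right) \left(- \frac{383}{2}\right) - \left(\frac{9373}{3} - \frac{10004}{3}\right) = 36768 - - \frac{631}{3} = 36768 + \frac{631}{3} = \frac{110935}{3}$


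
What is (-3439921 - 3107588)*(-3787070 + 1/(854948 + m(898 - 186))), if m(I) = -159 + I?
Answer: 7070965260067108707/285167 ≈ 2.4796e+13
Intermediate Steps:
(-3439921 - 3107588)*(-3787070 + 1/(854948 + m(898 - 186))) = (-3439921 - 3107588)*(-3787070 + 1/(854948 + (-159 + (898 - 186)))) = -6547509*(-3787070 + 1/(854948 + (-159 + 712))) = -6547509*(-3787070 + 1/(854948 + 553)) = -6547509*(-3787070 + 1/855501) = -6547509*(-3239842172069/855501) = 7070965260067108707/285167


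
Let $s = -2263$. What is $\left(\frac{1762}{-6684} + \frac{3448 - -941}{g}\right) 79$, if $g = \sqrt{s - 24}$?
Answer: $- \frac{69599}{3342} - \frac{346731 i \sqrt{2287}}{2287} \approx -20.826 - 7250.4 i$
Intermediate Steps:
$g = i \sqrt{2287}$ ($g = \sqrt{-2263 - 24} = \sqrt{-2287} = i \sqrt{2287} \approx 47.823 i$)
$\left(\frac{1762}{-6684} + \frac{3448 - -941}{g}\right) 79 = \left(\frac{1762}{-6684} + \frac{3448 - -941}{i \sqrt{2287}}\right) 79 = \left(1762 \left(- \frac{1}{6684}\right) + \left(3448 + 941\right) \left(- \frac{i \sqrt{2287}}{2287}\right)\right) 79 = \left(- \frac{881}{3342} + 4389 \left(- \frac{i \sqrt{2287}}{2287}\right)\right) 79 = \left(- \frac{881}{3342} - \frac{4389 i \sqrt{2287}}{2287}\right) 79 = - \frac{69599}{3342} - \frac{346731 i \sqrt{2287}}{2287}$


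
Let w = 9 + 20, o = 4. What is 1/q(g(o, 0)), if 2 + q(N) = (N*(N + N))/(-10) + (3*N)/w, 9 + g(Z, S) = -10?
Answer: -145/11044 ≈ -0.013129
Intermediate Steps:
g(Z, S) = -19 (g(Z, S) = -9 - 10 = -19)
w = 29
q(N) = -2 - N²/5 + 3*N/29 (q(N) = -2 + ((N*(N + N))/(-10) + (3*N)/29) = -2 + ((N*(2*N))*(-⅒) + (3*N)*(1/29)) = -2 + ((2*N²)*(-⅒) + 3*N/29) = -2 + (-N²/5 + 3*N/29) = -2 - N²/5 + 3*N/29)
1/q(g(o, 0)) = 1/(-2 - ⅕*(-19)² + (3/29)*(-19)) = 1/(-2 - ⅕*361 - 57/29) = 1/(-2 - 361/5 - 57/29) = 1/(-11044/145) = -145/11044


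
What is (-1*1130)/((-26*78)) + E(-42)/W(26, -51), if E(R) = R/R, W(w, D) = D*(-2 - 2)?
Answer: 19379/34476 ≈ 0.56210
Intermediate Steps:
W(w, D) = -4*D (W(w, D) = D*(-4) = -4*D)
E(R) = 1
(-1*1130)/((-26*78)) + E(-42)/W(26, -51) = (-1*1130)/((-26*78)) + 1/(-4*(-51)) = -1130/(-2028) + 1/204 = -1130*(-1/2028) + 1*(1/204) = 565/1014 + 1/204 = 19379/34476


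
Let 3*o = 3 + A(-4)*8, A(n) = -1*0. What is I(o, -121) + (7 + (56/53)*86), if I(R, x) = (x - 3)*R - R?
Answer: -1438/53 ≈ -27.132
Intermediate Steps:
A(n) = 0
o = 1 (o = (3 + 0*8)/3 = (3 + 0)/3 = (1/3)*3 = 1)
I(R, x) = -R + R*(-3 + x) (I(R, x) = (-3 + x)*R - R = R*(-3 + x) - R = -R + R*(-3 + x))
I(o, -121) + (7 + (56/53)*86) = 1*(-4 - 121) + (7 + (56/53)*86) = 1*(-125) + (7 + (56*(1/53))*86) = -125 + (7 + (56/53)*86) = -125 + (7 + 4816/53) = -125 + 5187/53 = -1438/53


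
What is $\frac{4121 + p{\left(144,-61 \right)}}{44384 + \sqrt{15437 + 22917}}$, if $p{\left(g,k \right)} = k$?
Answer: $\frac{90099520}{984950551} - \frac{2030 \sqrt{38354}}{984950551} \approx 0.091073$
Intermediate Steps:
$\frac{4121 + p{\left(144,-61 \right)}}{44384 + \sqrt{15437 + 22917}} = \frac{4121 - 61}{44384 + \sqrt{15437 + 22917}} = \frac{4060}{44384 + \sqrt{38354}}$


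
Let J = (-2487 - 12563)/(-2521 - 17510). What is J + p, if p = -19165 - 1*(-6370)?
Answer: -256281595/20031 ≈ -12794.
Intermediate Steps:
p = -12795 (p = -19165 + 6370 = -12795)
J = 15050/20031 (J = -15050/(-20031) = -15050*(-1/20031) = 15050/20031 ≈ 0.75134)
J + p = 15050/20031 - 12795 = -256281595/20031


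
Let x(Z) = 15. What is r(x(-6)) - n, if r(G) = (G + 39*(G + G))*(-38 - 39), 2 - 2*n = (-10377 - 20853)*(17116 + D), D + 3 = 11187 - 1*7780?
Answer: -320511046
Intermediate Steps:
D = 3404 (D = -3 + (11187 - 1*7780) = -3 + (11187 - 7780) = -3 + 3407 = 3404)
n = 320419801 (n = 1 - (-10377 - 20853)*(17116 + 3404)/2 = 1 - (-15615)*20520 = 1 - ½*(-640839600) = 1 + 320419800 = 320419801)
r(G) = -6083*G (r(G) = (G + 39*(2*G))*(-77) = (G + 78*G)*(-77) = (79*G)*(-77) = -6083*G)
r(x(-6)) - n = -6083*15 - 1*320419801 = -91245 - 320419801 = -320511046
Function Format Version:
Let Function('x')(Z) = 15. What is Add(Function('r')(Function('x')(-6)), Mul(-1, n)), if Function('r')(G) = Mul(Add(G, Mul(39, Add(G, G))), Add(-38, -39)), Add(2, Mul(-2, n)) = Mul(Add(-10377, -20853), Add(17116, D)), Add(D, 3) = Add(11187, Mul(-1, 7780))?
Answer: -320511046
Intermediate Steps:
D = 3404 (D = Add(-3, Add(11187, Mul(-1, 7780))) = Add(-3, Add(11187, -7780)) = Add(-3, 3407) = 3404)
n = 320419801 (n = Add(1, Mul(Rational(-1, 2), Mul(Add(-10377, -20853), Add(17116, 3404)))) = Add(1, Mul(Rational(-1, 2), Mul(-31230, 20520))) = Add(1, Mul(Rational(-1, 2), -640839600)) = Add(1, 320419800) = 320419801)
Function('r')(G) = Mul(-6083, G) (Function('r')(G) = Mul(Add(G, Mul(39, Mul(2, G))), -77) = Mul(Add(G, Mul(78, G)), -77) = Mul(Mul(79, G), -77) = Mul(-6083, G))
Add(Function('r')(Function('x')(-6)), Mul(-1, n)) = Add(Mul(-6083, 15), Mul(-1, 320419801)) = Add(-91245, -320419801) = -320511046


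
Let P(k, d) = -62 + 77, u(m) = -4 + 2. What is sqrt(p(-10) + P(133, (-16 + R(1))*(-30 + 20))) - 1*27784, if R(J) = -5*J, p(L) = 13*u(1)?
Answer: -27784 + I*sqrt(11) ≈ -27784.0 + 3.3166*I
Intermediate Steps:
u(m) = -2
p(L) = -26 (p(L) = 13*(-2) = -26)
P(k, d) = 15
sqrt(p(-10) + P(133, (-16 + R(1))*(-30 + 20))) - 1*27784 = sqrt(-26 + 15) - 1*27784 = sqrt(-11) - 27784 = I*sqrt(11) - 27784 = -27784 + I*sqrt(11)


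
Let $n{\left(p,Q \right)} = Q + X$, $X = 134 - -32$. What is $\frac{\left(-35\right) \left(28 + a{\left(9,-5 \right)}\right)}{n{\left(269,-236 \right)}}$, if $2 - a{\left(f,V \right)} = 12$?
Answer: $9$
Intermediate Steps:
$X = 166$ ($X = 134 + 32 = 166$)
$a{\left(f,V \right)} = -10$ ($a{\left(f,V \right)} = 2 - 12 = -10$)
$n{\left(p,Q \right)} = 166 + Q$ ($n{\left(p,Q \right)} = Q + 166 = 166 + Q$)
$\frac{\left(-35\right) \left(28 + a{\left(9,-5 \right)}\right)}{n{\left(269,-236 \right)}} = \frac{\left(-35\right) \left(28 - 10\right)}{166 - 236} = \frac{\left(-35\right) 18}{-70} = \left(-630\right) \left(- \frac{1}{70}\right) = 9$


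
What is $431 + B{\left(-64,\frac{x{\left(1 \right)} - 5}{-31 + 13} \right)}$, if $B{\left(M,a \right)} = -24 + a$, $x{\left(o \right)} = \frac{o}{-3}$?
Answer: $\frac{10997}{27} \approx 407.3$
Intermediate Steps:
$x{\left(o \right)} = - \frac{o}{3}$ ($x{\left(o \right)} = o \left(- \frac{1}{3}\right) = - \frac{o}{3}$)
$431 + B{\left(-64,\frac{x{\left(1 \right)} - 5}{-31 + 13} \right)} = 431 - \left(24 - \frac{\left(- \frac{1}{3}\right) 1 - 5}{-31 + 13}\right) = 431 - \left(24 - \frac{- \frac{1}{3} - 5}{-18}\right) = 431 - \frac{640}{27} = \frac{10997}{27}$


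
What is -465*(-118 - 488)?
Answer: 281790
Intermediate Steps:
-465*(-118 - 488) = -465*(-606) = 281790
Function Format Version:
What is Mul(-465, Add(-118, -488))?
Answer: 281790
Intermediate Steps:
Mul(-465, Add(-118, -488)) = Mul(-465, -606) = 281790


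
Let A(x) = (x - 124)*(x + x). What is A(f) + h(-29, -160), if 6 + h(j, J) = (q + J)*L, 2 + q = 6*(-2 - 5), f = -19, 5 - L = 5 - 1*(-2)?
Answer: 5836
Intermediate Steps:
L = -2 (L = 5 - (5 - 1*(-2)) = 5 - (5 + 2) = 5 - 1*7 = 5 - 7 = -2)
q = -44 (q = -2 + 6*(-2 - 5) = -2 + 6*(-7) = -2 - 42 = -44)
h(j, J) = 82 - 2*J (h(j, J) = -6 + (-44 + J)*(-2) = -6 + (88 - 2*J) = 82 - 2*J)
A(x) = 2*x*(-124 + x) (A(x) = (-124 + x)*(2*x) = 2*x*(-124 + x))
A(f) + h(-29, -160) = 2*(-19)*(-124 - 19) + (82 - 2*(-160)) = 2*(-19)*(-143) + (82 + 320) = 5434 + 402 = 5836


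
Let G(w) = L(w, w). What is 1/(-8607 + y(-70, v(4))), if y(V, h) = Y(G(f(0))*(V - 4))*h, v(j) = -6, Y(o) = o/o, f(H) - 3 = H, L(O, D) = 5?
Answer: -1/8613 ≈ -0.00011610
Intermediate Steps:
f(H) = 3 + H
G(w) = 5
Y(o) = 1
y(V, h) = h (y(V, h) = 1*h = h)
1/(-8607 + y(-70, v(4))) = 1/(-8607 - 6) = 1/(-8613) = -1/8613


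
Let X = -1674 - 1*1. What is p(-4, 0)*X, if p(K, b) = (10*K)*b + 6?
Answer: -10050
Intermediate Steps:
X = -1675 (X = -1674 - 1 = -1675)
p(K, b) = 6 + 10*K*b (p(K, b) = 10*K*b + 6 = 6 + 10*K*b)
p(-4, 0)*X = (6 + 10*(-4)*0)*(-1675) = (6 + 0)*(-1675) = 6*(-1675) = -10050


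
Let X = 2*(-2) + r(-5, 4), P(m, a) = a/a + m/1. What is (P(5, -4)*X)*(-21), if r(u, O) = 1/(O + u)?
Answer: 630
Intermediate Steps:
P(m, a) = 1 + m (P(m, a) = 1 + m*1 = 1 + m)
X = -5 (X = 2*(-2) + 1/(4 - 5) = -4 + 1/(-1) = -4 - 1 = -5)
(P(5, -4)*X)*(-21) = ((1 + 5)*(-5))*(-21) = (6*(-5))*(-21) = -30*(-21) = 630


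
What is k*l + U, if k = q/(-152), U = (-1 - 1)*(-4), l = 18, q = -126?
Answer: 871/38 ≈ 22.921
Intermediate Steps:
U = 8 (U = -2*(-4) = 8)
k = 63/76 (k = -126/(-152) = -126*(-1/152) = 63/76 ≈ 0.82895)
k*l + U = (63/76)*18 + 8 = 567/38 + 8 = 871/38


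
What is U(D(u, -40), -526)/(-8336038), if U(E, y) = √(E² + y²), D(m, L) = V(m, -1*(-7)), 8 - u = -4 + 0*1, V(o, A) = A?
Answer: -5*√11069/8336038 ≈ -6.3105e-5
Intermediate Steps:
u = 12 (u = 8 - (-4 + 0*1) = 8 - (-4 + 0) = 8 - 1*(-4) = 8 + 4 = 12)
D(m, L) = 7 (D(m, L) = -1*(-7) = 7)
U(D(u, -40), -526)/(-8336038) = √(7² + (-526)²)/(-8336038) = √(49 + 276676)*(-1/8336038) = √276725*(-1/8336038) = (5*√11069)*(-1/8336038) = -5*√11069/8336038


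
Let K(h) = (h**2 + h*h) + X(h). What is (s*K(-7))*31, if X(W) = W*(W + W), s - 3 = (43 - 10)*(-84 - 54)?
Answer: -27651876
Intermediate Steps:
s = -4551 (s = 3 + (43 - 10)*(-84 - 54) = 3 + 33*(-138) = 3 - 4554 = -4551)
X(W) = 2*W**2 (X(W) = W*(2*W) = 2*W**2)
K(h) = 4*h**2 (K(h) = (h**2 + h*h) + 2*h**2 = (h**2 + h**2) + 2*h**2 = 2*h**2 + 2*h**2 = 4*h**2)
(s*K(-7))*31 = -18204*(-7)**2*31 = -18204*49*31 = -4551*196*31 = -891996*31 = -27651876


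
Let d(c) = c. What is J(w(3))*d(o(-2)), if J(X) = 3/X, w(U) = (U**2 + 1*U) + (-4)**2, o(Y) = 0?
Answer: 0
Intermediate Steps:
w(U) = 16 + U + U**2 (w(U) = (U**2 + U) + 16 = (U + U**2) + 16 = 16 + U + U**2)
J(w(3))*d(o(-2)) = (3/(16 + 3 + 3**2))*0 = (3/(16 + 3 + 9))*0 = (3/28)*0 = 0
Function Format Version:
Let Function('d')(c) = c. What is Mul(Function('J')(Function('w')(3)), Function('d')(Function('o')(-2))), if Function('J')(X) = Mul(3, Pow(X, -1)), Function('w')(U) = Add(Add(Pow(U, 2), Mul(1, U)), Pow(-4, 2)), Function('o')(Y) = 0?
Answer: 0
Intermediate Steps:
Function('w')(U) = Add(16, U, Pow(U, 2)) (Function('w')(U) = Add(Add(Pow(U, 2), U), 16) = Add(Add(U, Pow(U, 2)), 16) = Add(16, U, Pow(U, 2)))
Mul(Function('J')(Function('w')(3)), Function('d')(Function('o')(-2))) = Mul(Mul(3, Pow(Add(16, 3, Pow(3, 2)), -1)), 0) = Mul(Mul(3, Pow(Add(16, 3, 9), -1)), 0) = Mul(Mul(3, Pow(28, -1)), 0) = Mul(Mul(3, Rational(1, 28)), 0) = Mul(Rational(3, 28), 0) = 0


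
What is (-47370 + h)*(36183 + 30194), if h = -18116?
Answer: -4346764222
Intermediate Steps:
(-47370 + h)*(36183 + 30194) = (-47370 - 18116)*(36183 + 30194) = -65486*66377 = -4346764222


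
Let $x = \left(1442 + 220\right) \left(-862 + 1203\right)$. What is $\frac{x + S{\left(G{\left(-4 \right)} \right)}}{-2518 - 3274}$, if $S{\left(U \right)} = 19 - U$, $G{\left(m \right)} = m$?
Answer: $- \frac{566765}{5792} \approx -97.853$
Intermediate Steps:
$x = 566742$ ($x = 1662 \cdot 341 = 566742$)
$\frac{x + S{\left(G{\left(-4 \right)} \right)}}{-2518 - 3274} = \frac{566742 + \left(19 - -4\right)}{-2518 - 3274} = \frac{566742 + \left(19 + 4\right)}{-5792} = \left(566742 + 23\right) \left(- \frac{1}{5792}\right) = 566765 \left(- \frac{1}{5792}\right) = - \frac{566765}{5792}$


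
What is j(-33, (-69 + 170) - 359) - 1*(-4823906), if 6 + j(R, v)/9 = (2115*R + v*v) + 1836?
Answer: 4811297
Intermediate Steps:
j(R, v) = 16470 + 9*v² + 19035*R (j(R, v) = -54 + 9*((2115*R + v*v) + 1836) = -54 + 9*((2115*R + v²) + 1836) = -54 + 9*((v² + 2115*R) + 1836) = -54 + 9*(1836 + v² + 2115*R) = -54 + (16524 + 9*v² + 19035*R) = 16470 + 9*v² + 19035*R)
j(-33, (-69 + 170) - 359) - 1*(-4823906) = (16470 + 9*((-69 + 170) - 359)² + 19035*(-33)) - 1*(-4823906) = (16470 + 9*(101 - 359)² - 628155) + 4823906 = (16470 + 9*(-258)² - 628155) + 4823906 = (16470 + 9*66564 - 628155) + 4823906 = (16470 + 599076 - 628155) + 4823906 = -12609 + 4823906 = 4811297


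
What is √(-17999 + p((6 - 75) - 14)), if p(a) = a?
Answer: I*√18082 ≈ 134.47*I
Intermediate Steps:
√(-17999 + p((6 - 75) - 14)) = √(-17999 + ((6 - 75) - 14)) = √(-17999 + (-69 - 14)) = √(-17999 - 83) = √(-18082) = I*√18082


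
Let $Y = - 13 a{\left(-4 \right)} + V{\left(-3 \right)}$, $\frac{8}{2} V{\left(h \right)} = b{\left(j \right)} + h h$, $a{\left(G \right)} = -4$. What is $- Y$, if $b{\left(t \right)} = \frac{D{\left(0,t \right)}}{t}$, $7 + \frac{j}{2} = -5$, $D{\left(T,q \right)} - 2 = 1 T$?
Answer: $- \frac{2603}{48} \approx -54.229$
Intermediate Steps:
$D{\left(T,q \right)} = 2 + T$ ($D{\left(T,q \right)} = 2 + 1 T = 2 + T$)
$j = -24$ ($j = -14 + 2 \left(-5\right) = -14 - 10 = -24$)
$b{\left(t \right)} = \frac{2}{t}$ ($b{\left(t \right)} = \frac{2 + 0}{t} = \frac{2}{t}$)
$V{\left(h \right)} = - \frac{1}{48} + \frac{h^{2}}{4}$ ($V{\left(h \right)} = \frac{\frac{2}{-24} + h h}{4} = \frac{2 \left(- \frac{1}{24}\right) + h^{2}}{4} = \frac{- \frac{1}{12} + h^{2}}{4} = - \frac{1}{48} + \frac{h^{2}}{4}$)
$Y = \frac{2603}{48}$ ($Y = \left(-13\right) \left(-4\right) - \left(\frac{1}{48} - \frac{\left(-3\right)^{2}}{4}\right) = 52 + \left(- \frac{1}{48} + \frac{1}{4} \cdot 9\right) = 52 + \left(- \frac{1}{48} + \frac{9}{4}\right) = 52 + \frac{107}{48} = \frac{2603}{48} \approx 54.229$)
$- Y = \left(-1\right) \frac{2603}{48} = - \frac{2603}{48}$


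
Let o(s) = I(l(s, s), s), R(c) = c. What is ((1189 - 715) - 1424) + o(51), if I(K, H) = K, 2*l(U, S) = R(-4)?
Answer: -952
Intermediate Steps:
l(U, S) = -2 (l(U, S) = (1/2)*(-4) = -2)
o(s) = -2
((1189 - 715) - 1424) + o(51) = ((1189 - 715) - 1424) - 2 = (474 - 1424) - 2 = -950 - 2 = -952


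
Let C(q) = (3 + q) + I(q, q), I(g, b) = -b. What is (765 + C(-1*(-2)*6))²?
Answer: 589824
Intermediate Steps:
C(q) = 3 (C(q) = (3 + q) - q = 3)
(765 + C(-1*(-2)*6))² = (765 + 3)² = 768² = 589824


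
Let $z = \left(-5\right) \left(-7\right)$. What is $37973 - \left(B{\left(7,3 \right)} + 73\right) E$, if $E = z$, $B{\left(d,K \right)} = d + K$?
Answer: $35068$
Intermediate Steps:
$B{\left(d,K \right)} = K + d$
$z = 35$
$E = 35$
$37973 - \left(B{\left(7,3 \right)} + 73\right) E = 37973 - \left(\left(3 + 7\right) + 73\right) 35 = 37973 - \left(10 + 73\right) 35 = 37973 - 83 \cdot 35 = 37973 - 2905 = 35068$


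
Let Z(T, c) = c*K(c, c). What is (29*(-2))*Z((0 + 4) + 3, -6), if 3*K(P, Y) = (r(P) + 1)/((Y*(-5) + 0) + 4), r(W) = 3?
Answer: 232/17 ≈ 13.647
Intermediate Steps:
K(P, Y) = 4/(3*(4 - 5*Y)) (K(P, Y) = ((3 + 1)/((Y*(-5) + 0) + 4))/3 = (4/((-5*Y + 0) + 4))/3 = (4/(-5*Y + 4))/3 = (4/(4 - 5*Y))/3 = 4/(3*(4 - 5*Y)))
Z(T, c) = -4*c/(-12 + 15*c) (Z(T, c) = c*(-4/(-12 + 15*c)) = -4*c/(-12 + 15*c))
(29*(-2))*Z((0 + 4) + 3, -6) = (29*(-2))*(-4*(-6)/(-12 + 15*(-6))) = -(-232)*(-6)/(-12 - 90) = -(-232)*(-6)/(-102) = -(-232)*(-6)*(-1)/102 = -58*(-4/17) = 232/17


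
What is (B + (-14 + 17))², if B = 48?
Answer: 2601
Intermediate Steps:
(B + (-14 + 17))² = (48 + (-14 + 17))² = (48 + 3)² = 51² = 2601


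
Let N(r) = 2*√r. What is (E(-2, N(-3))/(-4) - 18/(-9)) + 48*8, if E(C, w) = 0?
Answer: 386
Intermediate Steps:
(E(-2, N(-3))/(-4) - 18/(-9)) + 48*8 = (0/(-4) - 18/(-9)) + 48*8 = (0*(-¼) - 18*(-⅑)) + 384 = (0 + 2) + 384 = 2 + 384 = 386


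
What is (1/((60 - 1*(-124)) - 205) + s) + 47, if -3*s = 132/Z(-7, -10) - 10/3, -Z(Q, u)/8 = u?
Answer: 59867/1260 ≈ 47.513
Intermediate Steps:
Z(Q, u) = -8*u
s = 101/180 (s = -(132/((-8*(-10))) - 10/3)/3 = -(132/80 - 10*⅓)/3 = -(132*(1/80) - 10/3)/3 = -(33/20 - 10/3)/3 = -⅓*(-101/60) = 101/180 ≈ 0.56111)
(1/((60 - 1*(-124)) - 205) + s) + 47 = (1/((60 - 1*(-124)) - 205) + 101/180) + 47 = (1/((60 + 124) - 205) + 101/180) + 47 = (1/(184 - 205) + 101/180) + 47 = (1/(-21) + 101/180) + 47 = (-1/21 + 101/180) + 47 = 647/1260 + 47 = 59867/1260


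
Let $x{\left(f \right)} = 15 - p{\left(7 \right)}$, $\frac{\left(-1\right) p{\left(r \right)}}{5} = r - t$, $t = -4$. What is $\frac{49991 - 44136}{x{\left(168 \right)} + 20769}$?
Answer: $\frac{5855}{20839} \approx 0.28096$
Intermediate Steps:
$p{\left(r \right)} = -20 - 5 r$ ($p{\left(r \right)} = - 5 \left(r - -4\right) = - 5 \left(r + 4\right) = - 5 \left(4 + r\right) = -20 - 5 r$)
$x{\left(f \right)} = 70$ ($x{\left(f \right)} = 15 - \left(-20 - 35\right) = 15 - -55 = 15 + 55 = 70$)
$\frac{49991 - 44136}{x{\left(168 \right)} + 20769} = \frac{49991 - 44136}{70 + 20769} = \frac{5855}{20839}$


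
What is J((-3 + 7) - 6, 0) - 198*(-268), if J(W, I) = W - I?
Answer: 53062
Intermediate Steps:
J((-3 + 7) - 6, 0) - 198*(-268) = (((-3 + 7) - 6) - 1*0) - 198*(-268) = ((4 - 6) + 0) + 53064 = (-2 + 0) + 53064 = -2 + 53064 = 53062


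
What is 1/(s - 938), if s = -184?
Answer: -1/1122 ≈ -0.00089127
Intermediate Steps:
1/(s - 938) = 1/(-184 - 938) = 1/(-1122) = -1/1122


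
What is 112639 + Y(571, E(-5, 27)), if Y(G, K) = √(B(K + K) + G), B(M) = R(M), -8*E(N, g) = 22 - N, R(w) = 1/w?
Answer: 112639 + √46239/9 ≈ 1.1266e+5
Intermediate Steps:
R(w) = 1/w
E(N, g) = -11/4 + N/8 (E(N, g) = -(22 - N)/8 = -11/4 + N/8)
B(M) = 1/M
Y(G, K) = √(G + 1/(2*K)) (Y(G, K) = √(1/(K + K) + G) = √(1/(2*K) + G) = √(G + 1/(2*K)))
112639 + Y(571, E(-5, 27)) = 112639 + √(2/(-11/4 + (⅛)*(-5)) + 4*571)/2 = 112639 + √(2/(-11/4 - 5/8) + 2284)/2 = 112639 + √(2/(-27/8) + 2284)/2 = 112639 + √(2*(-8/27) + 2284)/2 = 112639 + √(-16/27 + 2284)/2 = 112639 + √(61652/27)/2 = 112639 + (2*√46239/9)/2 = 112639 + √46239/9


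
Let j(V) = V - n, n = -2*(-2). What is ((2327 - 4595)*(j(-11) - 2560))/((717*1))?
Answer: 1946700/239 ≈ 8145.2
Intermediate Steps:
n = 4
j(V) = -4 + V (j(V) = V - 1*4 = V - 4 = -4 + V)
((2327 - 4595)*(j(-11) - 2560))/((717*1)) = ((2327 - 4595)*((-4 - 11) - 2560))/((717*1)) = -2268*(-15 - 2560)/717 = -2268*(-2575)*(1/717) = 5840100*(1/717) = 1946700/239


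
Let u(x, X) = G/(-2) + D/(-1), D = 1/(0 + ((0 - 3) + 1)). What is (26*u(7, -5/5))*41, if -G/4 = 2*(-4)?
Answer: -16523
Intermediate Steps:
G = 32 (G = -8*(-4) = -4*(-8) = 32)
D = -½ (D = 1/(0 + (-3 + 1)) = 1/(0 - 2) = 1/(-2) = -½ ≈ -0.50000)
u(x, X) = -31/2 (u(x, X) = 32/(-2) - ½/(-1) = 32*(-½) - ½*(-1) = -16 + ½ = -31/2)
(26*u(7, -5/5))*41 = (26*(-31/2))*41 = -403*41 = -16523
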